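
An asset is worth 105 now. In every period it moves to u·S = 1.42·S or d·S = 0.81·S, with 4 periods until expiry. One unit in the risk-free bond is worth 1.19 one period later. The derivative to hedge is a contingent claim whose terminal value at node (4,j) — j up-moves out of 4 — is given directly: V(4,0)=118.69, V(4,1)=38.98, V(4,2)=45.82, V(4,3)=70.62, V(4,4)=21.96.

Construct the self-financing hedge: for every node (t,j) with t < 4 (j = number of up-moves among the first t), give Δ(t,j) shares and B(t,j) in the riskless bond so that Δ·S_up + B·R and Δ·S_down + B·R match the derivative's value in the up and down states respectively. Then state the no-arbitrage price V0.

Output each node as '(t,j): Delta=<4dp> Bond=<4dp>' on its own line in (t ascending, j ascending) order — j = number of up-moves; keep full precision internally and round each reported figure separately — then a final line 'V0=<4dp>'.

Risk-neutral probability p* = (R−d)/(u−d) = (1.19−0.81)/(1.42−0.81) = 0.6230.
Terminal payoffs: V(4,0)=118.6900, V(4,1)=38.9800, V(4,2)=45.8200, V(4,3)=70.6200, V(4,4)=21.9600
  t=3,j=0: stock 55.8013 → up 79.2379 (V=38.9800), down 45.1991 (V=118.6900). Price 58.0123; hedge Δ=-2.3417, bond B=188.6844.
  t=3,j=1: stock 97.8245 → up 138.9108 (V=45.8200), down 79.2379 (V=38.9800). Price 36.3370; hedge Δ=0.1146, bond B=25.1238.
  t=3,j=2: stock 171.4948 → up 243.5226 (V=70.6200), down 138.9108 (V=45.8200). Price 51.4867; hedge Δ=0.2371, bond B=10.8310.
  t=3,j=3: stock 300.6452 → up 426.9162 (V=21.9600), down 243.5226 (V=70.6200). Price 33.8716; hedge Δ=-0.2653, bond B=113.6421.
  t=2,j=0: stock 68.8905 → up 97.8245 (V=36.3370), down 55.8013 (V=58.0123). Price 37.4030; hedge Δ=-0.5158, bond B=72.9363.
  t=2,j=1: stock 120.7710 → up 171.4948 (V=51.4867), down 97.8245 (V=36.3370). Price 38.4660; hedge Δ=0.2056, bond B=13.6303.
  t=2,j=2: stock 211.7220 → up 300.6452 (V=33.8716), down 171.4948 (V=51.4867). Price 34.0448; hedge Δ=-0.1364, bond B=62.9221.
  t=1,j=0: stock 85.0500 → up 120.7710 (V=38.4660), down 68.8905 (V=37.4030). Price 31.9876; hedge Δ=0.0205, bond B=30.2450.
  t=1,j=1: stock 149.1000 → up 211.7220 (V=34.0448), down 120.7710 (V=38.4660). Price 30.0099; hedge Δ=-0.0486, bond B=37.2577.
  t=0,j=0: stock 105.0000 → up 149.1000 (V=30.0099), down 85.0500 (V=31.9876). Price 25.8450; hedge Δ=-0.0309, bond B=29.0870.
Root portfolio cost Δ·105+B reproduces V0=25.8450.

(0,0): Delta=-0.0309 Bond=29.0870
(1,0): Delta=0.0205 Bond=30.2450
(1,1): Delta=-0.0486 Bond=37.2577
(2,0): Delta=-0.5158 Bond=72.9363
(2,1): Delta=0.2056 Bond=13.6303
(2,2): Delta=-0.1364 Bond=62.9221
(3,0): Delta=-2.3417 Bond=188.6844
(3,1): Delta=0.1146 Bond=25.1238
(3,2): Delta=0.2371 Bond=10.8310
(3,3): Delta=-0.2653 Bond=113.6421
V0=25.8450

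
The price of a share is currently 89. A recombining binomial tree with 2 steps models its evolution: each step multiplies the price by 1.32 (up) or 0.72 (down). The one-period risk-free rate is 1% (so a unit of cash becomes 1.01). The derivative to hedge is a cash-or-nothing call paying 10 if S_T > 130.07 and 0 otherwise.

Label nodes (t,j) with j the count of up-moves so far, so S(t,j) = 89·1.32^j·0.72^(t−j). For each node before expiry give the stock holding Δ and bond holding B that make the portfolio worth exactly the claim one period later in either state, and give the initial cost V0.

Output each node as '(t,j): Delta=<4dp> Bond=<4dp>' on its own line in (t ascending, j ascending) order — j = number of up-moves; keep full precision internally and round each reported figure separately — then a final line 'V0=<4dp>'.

The replicating-portfolio and risk-neutral prices coincide; use p* = (1.01−0.72)/(1.32−0.72) = 0.4833 for the latter.
Payoff layer (t=2): V(2,0)=0.0000, V(2,1)=0.0000, V(2,2)=10.0000
  t=1,j=0: stock 64.0800 → up 84.5856 (V=0.0000), down 46.1376 (V=0.0000). Price 0.0000; hedge Δ=0.0000, bond B=0.0000.
  t=1,j=1: stock 117.4800 → up 155.0736 (V=10.0000), down 84.5856 (V=0.0000). Price 4.7855; hedge Δ=0.1419, bond B=-11.8812.
  t=0,j=0: stock 89.0000 → up 117.4800 (V=4.7855), down 64.0800 (V=0.0000). Price 2.2901; hedge Δ=0.0896, bond B=-5.6857.
Root portfolio cost Δ·89+B reproduces V0=2.2901.

(0,0): Delta=0.0896 Bond=-5.6857
(1,0): Delta=0.0000 Bond=0.0000
(1,1): Delta=0.1419 Bond=-11.8812
V0=2.2901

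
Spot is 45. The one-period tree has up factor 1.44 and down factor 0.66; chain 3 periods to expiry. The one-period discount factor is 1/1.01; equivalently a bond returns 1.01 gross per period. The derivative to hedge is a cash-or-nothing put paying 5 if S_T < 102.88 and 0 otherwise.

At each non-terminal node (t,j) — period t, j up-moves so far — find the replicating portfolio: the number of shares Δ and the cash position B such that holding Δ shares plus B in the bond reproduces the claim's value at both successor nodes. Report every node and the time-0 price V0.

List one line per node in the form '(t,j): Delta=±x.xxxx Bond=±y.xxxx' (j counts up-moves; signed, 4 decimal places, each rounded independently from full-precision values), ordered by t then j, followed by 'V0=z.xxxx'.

(0,0): Delta=-0.0281 Bond=5.6798
(1,0): Delta=0.0000 Bond=4.9015
(1,1): Delta=-0.0439 Bond=6.7625
(2,0): Delta=0.0000 Bond=4.9505
(2,1): Delta=0.0000 Bond=4.9505
(2,2): Delta=-0.0687 Bond=9.1394
V0=4.4145

No-arbitrage ⇒ martingale measure with p* = (R−d)/(u−d) = 0.4487.
Terminal values V(3,·): V(3,0)=5.0000, V(3,1)=5.0000, V(3,2)=5.0000, V(3,3)=0.0000
  t=2,j=0: stock 19.6020 → up 28.2269 (V=5.0000), down 12.9373 (V=5.0000). Price 4.9505; hedge Δ=0.0000, bond B=4.9505.
  t=2,j=1: stock 42.7680 → up 61.5859 (V=5.0000), down 28.2269 (V=5.0000). Price 4.9505; hedge Δ=0.0000, bond B=4.9505.
  t=2,j=2: stock 93.3120 → up 134.3693 (V=0.0000), down 61.5859 (V=5.0000). Price 2.7291; hedge Δ=-0.0687, bond B=9.1394.
  t=1,j=0: stock 29.7000 → up 42.7680 (V=4.9505), down 19.6020 (V=4.9505). Price 4.9015; hedge Δ=0.0000, bond B=4.9015.
  t=1,j=1: stock 64.8000 → up 93.3120 (V=2.7291), down 42.7680 (V=4.9505). Price 3.9146; hedge Δ=-0.0439, bond B=6.7625.
  t=0,j=0: stock 45.0000 → up 64.8000 (V=3.9146), down 29.7000 (V=4.9015). Price 4.4145; hedge Δ=-0.0281, bond B=5.6798.
Root portfolio cost Δ·45+B reproduces V0=4.4145.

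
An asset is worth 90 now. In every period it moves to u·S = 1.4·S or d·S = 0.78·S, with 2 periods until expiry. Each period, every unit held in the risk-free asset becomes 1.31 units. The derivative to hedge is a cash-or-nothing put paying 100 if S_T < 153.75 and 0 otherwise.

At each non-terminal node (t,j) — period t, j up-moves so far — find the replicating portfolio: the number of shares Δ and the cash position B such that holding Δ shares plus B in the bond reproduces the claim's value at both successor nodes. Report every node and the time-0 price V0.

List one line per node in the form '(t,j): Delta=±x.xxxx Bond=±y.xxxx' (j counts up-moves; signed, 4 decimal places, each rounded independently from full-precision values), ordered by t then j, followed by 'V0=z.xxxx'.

(0,0): Delta=-1.1694 Bond=120.9395
(1,0): Delta=0.0000 Bond=76.3359
(1,1): Delta=-1.2801 Bond=172.3713
V0=15.6897

No-arbitrage ⇒ martingale measure with p* = (R−d)/(u−d) = 0.8548.
Terminal values V(2,·): V(2,0)=100.0000, V(2,1)=100.0000, V(2,2)=0.0000
Node (1,0) S=70.2000: V=(p*·100.0000+(1−p*)·100.0000)/1.31=76.3359; Δ=(100.0000−100.0000)/(98.2800−54.7560)=0.0000; B=V−Δ·S=76.3359
Node (1,1) S=126.0000: V=(p*·0.0000+(1−p*)·100.0000)/1.31=11.0810; Δ=(0.0000−100.0000)/(176.4000−98.2800)=-1.2801; B=V−Δ·S=172.3713
Node (0,0) S=90.0000: V=(p*·11.0810+(1−p*)·76.3359)/1.31=15.6897; Δ=(11.0810−76.3359)/(126.0000−70.2000)=-1.1694; B=V−Δ·S=120.9395
The time-0 hedge costs 15.6897, which is the no-arbitrage price.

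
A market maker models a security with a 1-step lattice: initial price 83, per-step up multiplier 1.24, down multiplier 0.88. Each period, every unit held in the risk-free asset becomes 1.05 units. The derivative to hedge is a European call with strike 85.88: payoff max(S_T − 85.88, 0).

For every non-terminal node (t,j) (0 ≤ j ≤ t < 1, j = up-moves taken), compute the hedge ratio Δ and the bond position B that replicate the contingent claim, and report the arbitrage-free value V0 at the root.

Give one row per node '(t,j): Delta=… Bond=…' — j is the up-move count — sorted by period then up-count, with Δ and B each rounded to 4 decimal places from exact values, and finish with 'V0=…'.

The replicating-portfolio and risk-neutral prices coincide; use p* = (1.05−0.88)/(1.24−0.88) = 0.4722 for the latter.
At expiry t=1: V(1,0)=0.0000, V(1,1)=17.0400
(0,0): S=83.0000. Δ = (V_up−V_dn)/(S_up−S_dn) = (17.0400−0.0000)/(102.9200−73.0400) = 0.5703. V = [p*·17.0400 + (1−p*)·0.0000]/1.05 = 7.6635. B = V − Δ·S = -39.6698.
Each (Δ,B) replicates both successor values, so the strategy is self-financing and V0 is arbitrage-free.

(0,0): Delta=0.5703 Bond=-39.6698
V0=7.6635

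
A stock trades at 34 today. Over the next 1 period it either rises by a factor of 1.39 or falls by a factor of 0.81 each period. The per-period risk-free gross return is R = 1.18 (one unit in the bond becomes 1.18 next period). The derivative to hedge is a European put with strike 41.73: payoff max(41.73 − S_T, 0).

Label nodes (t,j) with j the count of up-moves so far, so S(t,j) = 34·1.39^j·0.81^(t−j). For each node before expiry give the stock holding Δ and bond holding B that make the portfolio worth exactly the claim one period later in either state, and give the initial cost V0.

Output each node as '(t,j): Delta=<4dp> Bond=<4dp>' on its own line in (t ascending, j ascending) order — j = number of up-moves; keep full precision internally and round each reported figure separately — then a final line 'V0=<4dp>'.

No-arbitrage ⇒ martingale measure with p* = (R−d)/(u−d) = 0.6379.
Terminal payoffs: V(1,0)=14.1900, V(1,1)=0.0000
Node (0,0) S=34.0000: V=(p*·0.0000+(1−p*)·14.1900)/1.18=4.3540; Δ=(0.0000−14.1900)/(47.2600−27.5400)=-0.7196; B=V−Δ·S=28.8195
The time-0 hedge costs 4.3540, which is the no-arbitrage price.

(0,0): Delta=-0.7196 Bond=28.8195
V0=4.3540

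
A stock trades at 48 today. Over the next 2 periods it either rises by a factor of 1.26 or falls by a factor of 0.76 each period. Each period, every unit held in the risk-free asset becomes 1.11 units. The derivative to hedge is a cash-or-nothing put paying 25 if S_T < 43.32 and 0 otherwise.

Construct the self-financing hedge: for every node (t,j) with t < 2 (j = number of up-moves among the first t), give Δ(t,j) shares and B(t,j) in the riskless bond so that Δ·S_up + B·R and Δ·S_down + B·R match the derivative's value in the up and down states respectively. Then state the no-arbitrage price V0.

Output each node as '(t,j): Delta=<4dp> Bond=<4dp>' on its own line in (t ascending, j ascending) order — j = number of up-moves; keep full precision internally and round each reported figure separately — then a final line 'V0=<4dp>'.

Since d<R<u, set p* = (R−d)/(u−d) = 0.7000; price each node as the discounted p*-expectation of its children.
At expiry t=2: V(2,0)=25.0000, V(2,1)=0.0000, V(2,2)=0.0000
  t=1,j=0: stock 36.4800 → up 45.9648 (V=0.0000), down 27.7248 (V=25.0000). Price 6.7568; hedge Δ=-1.3706, bond B=56.7568.
  t=1,j=1: stock 60.4800 → up 76.2048 (V=0.0000), down 45.9648 (V=0.0000). Price 0.0000; hedge Δ=0.0000, bond B=0.0000.
  t=0,j=0: stock 48.0000 → up 60.4800 (V=0.0000), down 36.4800 (V=6.7568). Price 1.8262; hedge Δ=-0.2815, bond B=15.3397.
Each (Δ,B) replicates both successor values, so the strategy is self-financing and V0 is arbitrage-free.

(0,0): Delta=-0.2815 Bond=15.3397
(1,0): Delta=-1.3706 Bond=56.7568
(1,1): Delta=0.0000 Bond=0.0000
V0=1.8262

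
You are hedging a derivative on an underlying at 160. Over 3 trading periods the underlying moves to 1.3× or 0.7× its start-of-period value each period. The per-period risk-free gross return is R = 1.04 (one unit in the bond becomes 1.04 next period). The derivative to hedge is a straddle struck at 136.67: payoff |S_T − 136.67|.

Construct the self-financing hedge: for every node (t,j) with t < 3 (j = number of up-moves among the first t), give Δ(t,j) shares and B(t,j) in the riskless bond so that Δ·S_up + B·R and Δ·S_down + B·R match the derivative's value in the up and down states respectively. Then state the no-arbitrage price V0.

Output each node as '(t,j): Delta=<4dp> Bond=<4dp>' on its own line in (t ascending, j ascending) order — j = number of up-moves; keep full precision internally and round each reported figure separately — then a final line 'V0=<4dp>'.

Under the risk-neutral measure, an up-move has probability p* = (R−d)/(u−d) = 0.5667 and values discount at R = 1.04.
Payoff layer (t=3): V(3,0)=81.7900, V(3,1)=34.7500, V(3,2)=52.6100, V(3,3)=214.8500
(2,0): S=78.4000. Δ = (V_up−V_dn)/(S_up−S_dn) = (34.7500−81.7900)/(101.9200−54.8800) = -1.0000. V = [p*·34.7500 + (1−p*)·81.7900]/1.04 = 53.0135. B = V − Δ·S = 131.4135.
(2,1): S=145.6000. Δ = (V_up−V_dn)/(S_up−S_dn) = (52.6100−34.7500)/(189.2800−101.9200) = 0.2044. V = [p*·52.6100 + (1−p*)·34.7500]/1.04 = 43.1449. B = V − Δ·S = 13.3782.
(2,2): S=270.4000. Δ = (V_up−V_dn)/(S_up−S_dn) = (214.8500−52.6100)/(351.5200−189.2800) = 1.0000. V = [p*·214.8500 + (1−p*)·52.6100]/1.04 = 138.9865. B = V − Δ·S = -131.4135.
(1,0): S=112.0000. Δ = (V_up−V_dn)/(S_up−S_dn) = (43.1449−53.0135)/(145.6000−78.4000) = -0.1469. V = [p*·43.1449 + (1−p*)·53.0135]/1.04 = 45.5974. B = V − Δ·S = 62.0450.
(1,1): S=208.0000. Δ = (V_up−V_dn)/(S_up−S_dn) = (138.9865−43.1449)/(270.4000−145.6000) = 0.7680. V = [p*·138.9865 + (1−p*)·43.1449]/1.04 = 93.7069. B = V − Δ·S = -66.0292.
(0,0): S=160.0000. Δ = (V_up−V_dn)/(S_up−S_dn) = (93.7069−45.5974)/(208.0000−112.0000) = 0.5011. V = [p*·93.7069 + (1−p*)·45.5974]/1.04 = 70.0571. B = V − Δ·S = -10.1254.
Self-financing check: at every node Δ·S+B equals the discounted successor values.

(0,0): Delta=0.5011 Bond=-10.1254
(1,0): Delta=-0.1469 Bond=62.0450
(1,1): Delta=0.7680 Bond=-66.0292
(2,0): Delta=-1.0000 Bond=131.4135
(2,1): Delta=0.2044 Bond=13.3782
(2,2): Delta=1.0000 Bond=-131.4135
V0=70.0571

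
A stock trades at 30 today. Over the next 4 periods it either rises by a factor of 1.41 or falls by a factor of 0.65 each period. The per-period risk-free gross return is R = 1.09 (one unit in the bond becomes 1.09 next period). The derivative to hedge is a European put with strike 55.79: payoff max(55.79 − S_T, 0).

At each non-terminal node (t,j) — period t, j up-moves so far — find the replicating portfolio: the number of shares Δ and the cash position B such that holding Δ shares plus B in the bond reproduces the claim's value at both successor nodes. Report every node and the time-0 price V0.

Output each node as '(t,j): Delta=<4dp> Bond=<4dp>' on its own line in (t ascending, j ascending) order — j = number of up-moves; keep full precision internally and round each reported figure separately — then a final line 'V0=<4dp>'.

No-arbitrage ⇒ martingale measure with p* = (R−d)/(u−d) = 0.5789.
Terminal payoffs: V(4,0)=50.4348, V(4,1)=44.1734, V(4,2)=30.5908, V(4,3)=1.1272, V(4,4)=0.0000
  t=3,j=0: stock 8.2387 → up 11.6166 (V=44.1734), down 5.3552 (V=50.4348). Price 42.9447; hedge Δ=-1.0000, bond B=51.1835.
  t=3,j=1: stock 17.8718 → up 25.1992 (V=30.5908), down 11.6166 (V=44.1734). Price 33.3117; hedge Δ=-1.0000, bond B=51.1835.
  t=3,j=2: stock 38.7679 → up 54.6628 (V=1.1272), down 25.1992 (V=30.5908). Price 12.4155; hedge Δ=-1.0000, bond B=51.1835.
  t=3,j=3: stock 84.0966 → up 118.5762 (V=0.0000), down 54.6628 (V=1.1272). Price 0.4354; hedge Δ=-0.0176, bond B=1.9186.
  t=2,j=0: stock 12.6750 → up 17.8717 (V=33.3117), down 8.2388 (V=42.9447). Price 34.2823; hedge Δ=-1.0000, bond B=46.9573.
  t=2,j=1: stock 27.4950 → up 38.7679 (V=12.4155), down 17.8717 (V=33.3117). Price 19.4623; hedge Δ=-1.0000, bond B=46.9573.
  t=2,j=2: stock 59.6430 → up 84.0966 (V=0.4354), down 38.7679 (V=12.4155). Price 5.0272; hedge Δ=-0.2643, bond B=20.7905.
  t=1,j=0: stock 19.5000 → up 27.4950 (V=19.4623), down 12.6750 (V=34.2823). Price 23.5801; hedge Δ=-1.0000, bond B=43.0801.
  t=1,j=1: stock 42.3000 → up 59.6430 (V=5.0272), down 27.4950 (V=19.4623). Price 10.1882; hedge Δ=-0.4490, bond B=29.1818.
  t=0,j=0: stock 30.0000 → up 42.3000 (V=10.1882), down 19.5000 (V=23.5801). Price 14.5201; hedge Δ=-0.5874, bond B=32.1410.
Self-financing check: at every node Δ·S+B equals the discounted successor values.

(0,0): Delta=-0.5874 Bond=32.1410
(1,0): Delta=-1.0000 Bond=43.0801
(1,1): Delta=-0.4490 Bond=29.1818
(2,0): Delta=-1.0000 Bond=46.9573
(2,1): Delta=-1.0000 Bond=46.9573
(2,2): Delta=-0.2643 Bond=20.7905
(3,0): Delta=-1.0000 Bond=51.1835
(3,1): Delta=-1.0000 Bond=51.1835
(3,2): Delta=-1.0000 Bond=51.1835
(3,3): Delta=-0.0176 Bond=1.9186
V0=14.5201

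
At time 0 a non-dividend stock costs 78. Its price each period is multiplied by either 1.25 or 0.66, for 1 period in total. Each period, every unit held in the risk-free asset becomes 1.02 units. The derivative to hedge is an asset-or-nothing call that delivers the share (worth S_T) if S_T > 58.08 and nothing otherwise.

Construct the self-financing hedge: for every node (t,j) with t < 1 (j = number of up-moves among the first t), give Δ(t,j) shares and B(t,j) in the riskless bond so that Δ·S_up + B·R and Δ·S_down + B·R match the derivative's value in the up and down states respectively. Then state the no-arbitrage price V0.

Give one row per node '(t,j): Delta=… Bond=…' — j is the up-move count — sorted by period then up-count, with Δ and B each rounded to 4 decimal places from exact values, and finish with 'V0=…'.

Since d<R<u, set p* = (R−d)/(u−d) = 0.6102; price each node as the discounted p*-expectation of its children.
Payoff layer (t=1): V(1,0)=0.0000, V(1,1)=97.5000
  t=0,j=0: stock 78.0000 → up 97.5000 (V=97.5000), down 51.4800 (V=0.0000). Price 58.3250; hedge Δ=2.1186, bond B=-106.9292.
Check: Δ(0,0)·S0 + B(0,0) = 58.3250 = V0.

(0,0): Delta=2.1186 Bond=-106.9292
V0=58.3250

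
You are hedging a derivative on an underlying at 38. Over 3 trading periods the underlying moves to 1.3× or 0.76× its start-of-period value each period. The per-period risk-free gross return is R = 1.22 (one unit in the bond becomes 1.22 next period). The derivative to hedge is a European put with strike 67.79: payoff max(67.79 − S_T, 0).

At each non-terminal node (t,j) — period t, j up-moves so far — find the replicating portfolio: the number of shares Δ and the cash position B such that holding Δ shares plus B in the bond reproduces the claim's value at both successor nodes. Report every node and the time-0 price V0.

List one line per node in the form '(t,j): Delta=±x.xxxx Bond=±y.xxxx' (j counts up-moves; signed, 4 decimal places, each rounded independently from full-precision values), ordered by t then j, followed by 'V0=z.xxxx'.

Since d<R<u, set p* = (R−d)/(u−d) = 0.8519; price each node as the discounted p*-expectation of its children.
Terminal payoffs: V(3,0)=51.1089, V(3,1)=39.2566, V(3,2)=18.9828, V(3,3)=0.0000
(2,0): S=21.9488. Δ = (V_up−V_dn)/(S_up−S_dn) = (39.2566−51.1089)/(28.5334−16.6811) = -1.0000. V = [p*·39.2566 + (1−p*)·51.1089]/1.22 = 33.6168. B = V − Δ·S = 55.5656.
(2,1): S=37.5440. Δ = (V_up−V_dn)/(S_up−S_dn) = (18.9828−39.2566)/(48.8072−28.5334) = -1.0000. V = [p*·18.9828 + (1−p*)·39.2566]/1.22 = 18.0216. B = V − Δ·S = 55.5656.
(2,2): S=64.2200. Δ = (V_up−V_dn)/(S_up−S_dn) = (0.0000−18.9828)/(83.4860−48.8072) = -0.5474. V = [p*·0.0000 + (1−p*)·18.9828]/1.22 = 2.3051. B = V − Δ·S = 37.4585.
(1,0): S=28.8800. Δ = (V_up−V_dn)/(S_up−S_dn) = (18.0216−33.6168)/(37.5440−21.9488) = -1.0000. V = [p*·18.0216 + (1−p*)·33.6168]/1.22 = 16.6656. B = V − Δ·S = 45.5456.
(1,1): S=49.4000. Δ = (V_up−V_dn)/(S_up−S_dn) = (2.3051−18.0216)/(64.2200−37.5440) = -0.5892. V = [p*·2.3051 + (1−p*)·18.0216]/1.22 = 3.7979. B = V − Δ·S = 32.9025.
(0,0): S=38.0000. Δ = (V_up−V_dn)/(S_up−S_dn) = (3.7979−16.6656)/(49.4000−28.8800) = -0.6271. V = [p*·3.7979 + (1−p*)·16.6656]/1.22 = 4.6756. B = V − Δ·S = 28.5045.
The time-0 hedge costs 4.6756, which is the no-arbitrage price.

(0,0): Delta=-0.6271 Bond=28.5045
(1,0): Delta=-1.0000 Bond=45.5456
(1,1): Delta=-0.5892 Bond=32.9025
(2,0): Delta=-1.0000 Bond=55.5656
(2,1): Delta=-1.0000 Bond=55.5656
(2,2): Delta=-0.5474 Bond=37.4585
V0=4.6756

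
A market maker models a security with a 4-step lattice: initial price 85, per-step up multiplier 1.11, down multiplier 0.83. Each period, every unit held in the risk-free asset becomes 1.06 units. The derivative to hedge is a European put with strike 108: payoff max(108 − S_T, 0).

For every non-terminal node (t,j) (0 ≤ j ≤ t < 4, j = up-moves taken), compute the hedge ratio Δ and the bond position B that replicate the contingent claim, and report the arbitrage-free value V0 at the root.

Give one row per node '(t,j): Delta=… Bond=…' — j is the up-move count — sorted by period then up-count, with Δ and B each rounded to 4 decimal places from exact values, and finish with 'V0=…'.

(0,0): Delta=-0.5887 Bond=58.1702
(1,0): Delta=-1.0000 Bond=90.6789
(1,1): Delta=-0.5218 Bond=55.3520
(2,0): Delta=-1.0000 Bond=96.1196
(2,1): Delta=-1.0000 Bond=96.1196
(2,2): Delta=-0.4441 Bond=50.5326
(3,0): Delta=-1.0000 Bond=101.8868
(3,1): Delta=-1.0000 Bond=101.8868
(3,2): Delta=-1.0000 Bond=101.8868
(3,3): Delta=-0.3537 Bond=43.0597
V0=8.1322

Risk-neutral probability p* = (R−d)/(u−d) = (1.06−0.83)/(1.11−0.83) = 0.8214.
Terminal payoffs: V(4,0)=67.6604, V(4,1)=54.0519, V(4,2)=35.8525, V(4,3)=11.5136, V(4,4)=0.0000
Node (3,0) S=48.6019: V=(p*·54.0519+(1−p*)·67.6604)/1.06=53.2849; Δ=(54.0519−67.6604)/(53.9481−40.3396)=-1.0000; B=V−Δ·S=101.8868
Node (3,1) S=64.9977: V=(p*·35.8525+(1−p*)·54.0519)/1.06=36.8891; Δ=(35.8525−54.0519)/(72.1475−53.9481)=-1.0000; B=V−Δ·S=101.8868
Node (3,2) S=86.9247: V=(p*·11.5136+(1−p*)·35.8525)/1.06=14.9621; Δ=(11.5136−35.8525)/(96.4864−72.1475)=-1.0000; B=V−Δ·S=101.8868
Node (3,3) S=116.2486: V=(p*·0.0000+(1−p*)·11.5136)/1.06=1.9396; Δ=(0.0000−11.5136)/(129.0360−96.4864)=-0.3537; B=V−Δ·S=43.0597
Node (2,0) S=58.5565: V=(p*·36.8891+(1−p*)·53.2849)/1.06=37.5631; Δ=(36.8891−53.2849)/(64.9977−48.6019)=-1.0000; B=V−Δ·S=96.1196
Node (2,1) S=78.3105: V=(p*·14.9621+(1−p*)·36.8891)/1.06=17.8091; Δ=(14.9621−36.8891)/(86.9247−64.9977)=-1.0000; B=V−Δ·S=96.1196
Node (2,2) S=104.7285: V=(p*·1.9396+(1−p*)·14.9621)/1.06=4.0237; Δ=(1.9396−14.9621)/(116.2486−86.9247)=-0.4441; B=V−Δ·S=50.5326
Node (1,0) S=70.5500: V=(p*·17.8091+(1−p*)·37.5631)/1.06=20.1289; Δ=(17.8091−37.5631)/(78.3105−58.5565)=-1.0000; B=V−Δ·S=90.6789
Node (1,1) S=94.3500: V=(p*·4.0237+(1−p*)·17.8091)/1.06=6.1183; Δ=(4.0237−17.8091)/(104.7285−78.3105)=-0.5218; B=V−Δ·S=55.3520
Node (0,0) S=85.0000: V=(p*·6.1183+(1−p*)·20.1289)/1.06=8.1322; Δ=(6.1183−20.1289)/(94.3500−70.5500)=-0.5887; B=V−Δ·S=58.1702
The time-0 hedge costs 8.1322, which is the no-arbitrage price.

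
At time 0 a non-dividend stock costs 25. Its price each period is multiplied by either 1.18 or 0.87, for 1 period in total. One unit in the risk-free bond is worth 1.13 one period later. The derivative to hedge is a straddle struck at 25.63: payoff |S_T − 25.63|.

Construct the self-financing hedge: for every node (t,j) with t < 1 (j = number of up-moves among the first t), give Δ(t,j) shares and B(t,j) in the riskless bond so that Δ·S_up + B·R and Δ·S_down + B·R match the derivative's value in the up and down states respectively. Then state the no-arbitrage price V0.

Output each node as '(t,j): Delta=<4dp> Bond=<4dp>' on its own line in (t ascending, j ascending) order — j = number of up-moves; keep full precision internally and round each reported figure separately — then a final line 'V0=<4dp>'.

(0,0): Delta=-0.0013 Bond=3.4585
V0=3.4262

Risk-neutral probability p* = (R−d)/(u−d) = (1.13−0.87)/(1.18−0.87) = 0.8387.
Payoff layer (t=1): V(1,0)=3.8800, V(1,1)=3.8700
(0,0): S=25.0000. Δ = (V_up−V_dn)/(S_up−S_dn) = (3.8700−3.8800)/(29.5000−21.7500) = -0.0013. V = [p*·3.8700 + (1−p*)·3.8800]/1.13 = 3.4262. B = V − Δ·S = 3.4585.
The time-0 hedge costs 3.4262, which is the no-arbitrage price.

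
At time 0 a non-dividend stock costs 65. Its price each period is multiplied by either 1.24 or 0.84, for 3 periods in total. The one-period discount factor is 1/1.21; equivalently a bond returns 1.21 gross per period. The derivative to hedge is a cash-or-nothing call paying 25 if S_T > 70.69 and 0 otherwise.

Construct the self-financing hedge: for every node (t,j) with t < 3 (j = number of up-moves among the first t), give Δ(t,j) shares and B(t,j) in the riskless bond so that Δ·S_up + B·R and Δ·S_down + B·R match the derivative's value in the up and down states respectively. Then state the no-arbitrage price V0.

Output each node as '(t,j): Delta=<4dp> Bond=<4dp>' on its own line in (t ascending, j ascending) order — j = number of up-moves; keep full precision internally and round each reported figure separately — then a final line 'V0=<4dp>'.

(0,0): Delta=0.0911 Bond=7.9626
(1,0): Delta=0.8751 Bond=-33.1688
(1,1): Delta=0.0481 Bond=13.1053
(2,0): Delta=0.0000 Bond=0.0000
(2,1): Delta=0.9231 Bond=-43.3884
(2,2): Delta=0.0000 Bond=20.6612
V0=13.8856

No-arbitrage ⇒ martingale measure with p* = (R−d)/(u−d) = 0.9250.
Terminal payoffs: V(3,0)=0.0000, V(3,1)=0.0000, V(3,2)=25.0000, V(3,3)=25.0000
(2,0): S=45.8640. Δ = (V_up−V_dn)/(S_up−S_dn) = (0.0000−0.0000)/(56.8714−38.5258) = 0.0000. V = [p*·0.0000 + (1−p*)·0.0000]/1.21 = 0.0000. B = V − Δ·S = 0.0000.
(2,1): S=67.7040. Δ = (V_up−V_dn)/(S_up−S_dn) = (25.0000−0.0000)/(83.9530−56.8714) = 0.9231. V = [p*·25.0000 + (1−p*)·0.0000]/1.21 = 19.1116. B = V − Δ·S = -43.3884.
(2,2): S=99.9440. Δ = (V_up−V_dn)/(S_up−S_dn) = (25.0000−25.0000)/(123.9306−83.9530) = 0.0000. V = [p*·25.0000 + (1−p*)·25.0000]/1.21 = 20.6612. B = V − Δ·S = 20.6612.
(1,0): S=54.6000. Δ = (V_up−V_dn)/(S_up−S_dn) = (19.1116−0.0000)/(67.7040−45.8640) = 0.8751. V = [p*·19.1116 + (1−p*)·0.0000]/1.21 = 14.6101. B = V − Δ·S = -33.1688.
(1,1): S=80.6000. Δ = (V_up−V_dn)/(S_up−S_dn) = (20.6612−19.1116)/(99.9440−67.7040) = 0.0481. V = [p*·20.6612 + (1−p*)·19.1116]/1.21 = 16.9793. B = V − Δ·S = 13.1053.
(0,0): S=65.0000. Δ = (V_up−V_dn)/(S_up−S_dn) = (16.9793−14.6101)/(80.6000−54.6000) = 0.0911. V = [p*·16.9793 + (1−p*)·14.6101]/1.21 = 13.8856. B = V − Δ·S = 7.9626.
Self-financing check: at every node Δ·S+B equals the discounted successor values.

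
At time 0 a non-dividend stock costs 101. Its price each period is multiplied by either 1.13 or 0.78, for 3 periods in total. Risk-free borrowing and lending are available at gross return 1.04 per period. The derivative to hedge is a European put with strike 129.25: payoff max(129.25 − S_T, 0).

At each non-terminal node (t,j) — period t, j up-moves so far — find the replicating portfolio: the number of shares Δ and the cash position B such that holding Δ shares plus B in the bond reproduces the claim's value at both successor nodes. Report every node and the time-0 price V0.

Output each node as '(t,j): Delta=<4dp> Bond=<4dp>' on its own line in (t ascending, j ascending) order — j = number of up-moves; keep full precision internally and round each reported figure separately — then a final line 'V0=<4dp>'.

No-arbitrage ⇒ martingale measure with p* = (R−d)/(u−d) = 0.7429.
Terminal payoffs: V(3,0)=81.3202, V(3,1)=59.8133, V(3,2)=28.6558, V(3,3)=0.0000
(2,0): S=61.4484. Δ = (V_up−V_dn)/(S_up−S_dn) = (59.8133−81.3202)/(69.4367−47.9298) = -1.0000. V = [p*·59.8133 + (1−p*)·81.3202]/1.04 = 62.8304. B = V − Δ·S = 124.2788.
(2,1): S=89.0214. Δ = (V_up−V_dn)/(S_up−S_dn) = (28.6558−59.8133)/(100.5942−69.4367) = -1.0000. V = [p*·28.6558 + (1−p*)·59.8133]/1.04 = 35.2574. B = V − Δ·S = 124.2788.
(2,2): S=128.9669. Δ = (V_up−V_dn)/(S_up−S_dn) = (0.0000−28.6558)/(145.7326−100.5942) = -0.6348. V = [p*·0.0000 + (1−p*)·28.6558]/1.04 = 7.0852. B = V − Δ·S = 88.9590.
(1,0): S=78.7800. Δ = (V_up−V_dn)/(S_up−S_dn) = (35.2574−62.8304)/(89.0214−61.4484) = -1.0000. V = [p*·35.2574 + (1−p*)·62.8304]/1.04 = 40.7189. B = V − Δ·S = 119.4989.
(1,1): S=114.1300. Δ = (V_up−V_dn)/(S_up−S_dn) = (7.0852−35.2574)/(128.9669−89.0214) = -0.7053. V = [p*·7.0852 + (1−p*)·35.2574]/1.04 = 13.7784. B = V − Δ·S = 94.2704.
(0,0): S=101.0000. Δ = (V_up−V_dn)/(S_up−S_dn) = (13.7784−40.7189)/(114.1300−78.7800) = -0.7621. V = [p*·13.7784 + (1−p*)·40.7189]/1.04 = 19.9096. B = V − Δ·S = 96.8824.
Root portfolio cost Δ·101+B reproduces V0=19.9096.

(0,0): Delta=-0.7621 Bond=96.8824
(1,0): Delta=-1.0000 Bond=119.4989
(1,1): Delta=-0.7053 Bond=94.2704
(2,0): Delta=-1.0000 Bond=124.2788
(2,1): Delta=-1.0000 Bond=124.2788
(2,2): Delta=-0.6348 Bond=88.9590
V0=19.9096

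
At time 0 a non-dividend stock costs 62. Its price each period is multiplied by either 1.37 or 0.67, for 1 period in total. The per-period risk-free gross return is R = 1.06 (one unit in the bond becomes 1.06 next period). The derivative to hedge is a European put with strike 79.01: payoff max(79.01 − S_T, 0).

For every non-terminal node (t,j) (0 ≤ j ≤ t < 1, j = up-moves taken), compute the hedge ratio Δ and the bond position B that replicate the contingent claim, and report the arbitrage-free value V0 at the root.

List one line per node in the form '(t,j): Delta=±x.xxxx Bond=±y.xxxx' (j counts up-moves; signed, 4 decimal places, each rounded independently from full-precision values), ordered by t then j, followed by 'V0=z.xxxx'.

Under the risk-neutral measure, an up-move has probability p* = (R−d)/(u−d) = 0.5571 and values discount at R = 1.06.
Terminal values V(1,·): V(1,0)=37.4700, V(1,1)=0.0000
  t=0,j=0: stock 62.0000 → up 84.9400 (V=0.0000), down 41.5400 (V=37.4700). Price 15.6546; hedge Δ=-0.8634, bond B=69.1832.
Self-financing check: at every node Δ·S+B equals the discounted successor values.

(0,0): Delta=-0.8634 Bond=69.1832
V0=15.6546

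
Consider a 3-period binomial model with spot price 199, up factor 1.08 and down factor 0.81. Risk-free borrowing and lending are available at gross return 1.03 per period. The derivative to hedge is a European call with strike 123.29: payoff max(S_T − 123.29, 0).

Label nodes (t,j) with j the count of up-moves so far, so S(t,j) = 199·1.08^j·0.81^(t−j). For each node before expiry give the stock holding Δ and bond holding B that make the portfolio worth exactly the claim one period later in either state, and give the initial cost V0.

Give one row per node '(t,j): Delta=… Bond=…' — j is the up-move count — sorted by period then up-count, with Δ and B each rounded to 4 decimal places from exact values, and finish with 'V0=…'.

(0,0): Delta=0.9895 Bond=-110.6268
(1,0): Delta=0.9276 Bond=-103.9706
(1,1): Delta=1.0000 Bond=-116.2126
(2,0): Delta=0.5026 Bond=-51.6088
(2,1): Delta=1.0000 Bond=-119.6990
(2,2): Delta=1.0000 Bond=-119.6990
V0=86.2741

Risk-neutral probability p* = (R−d)/(u−d) = (1.03−0.81)/(1.08−0.81) = 0.8148.
Terminal values V(3,·): V(3,0)=0.0000, V(3,1)=17.7190, V(3,2)=64.7220, V(3,3)=127.3927
  t=2,j=0: stock 130.5639 → up 141.0090 (V=17.7190), down 105.7568 (V=0.0000). Price 14.0172; hedge Δ=0.5026, bond B=-51.6088.
  t=2,j=1: stock 174.0852 → up 188.0120 (V=64.7220), down 141.0090 (V=17.7190). Price 54.3862; hedge Δ=1.0000, bond B=-119.6990.
  t=2,j=2: stock 232.1136 → up 250.6827 (V=127.3927), down 188.0120 (V=64.7220). Price 112.4146; hedge Δ=1.0000, bond B=-119.6990.
  t=1,j=0: stock 161.1900 → up 174.0852 (V=54.3862), down 130.5639 (V=14.0172). Price 45.5441; hedge Δ=0.9276, bond B=-103.9706.
  t=1,j=1: stock 214.9200 → up 232.1136 (V=112.4146), down 174.0852 (V=54.3862). Price 98.7074; hedge Δ=1.0000, bond B=-116.2126.
  t=0,j=0: stock 199.0000 → up 214.9200 (V=98.7074), down 161.1900 (V=45.5441). Price 86.2741; hedge Δ=0.9895, bond B=-110.6268.
Check: Δ(0,0)·S0 + B(0,0) = 86.2741 = V0.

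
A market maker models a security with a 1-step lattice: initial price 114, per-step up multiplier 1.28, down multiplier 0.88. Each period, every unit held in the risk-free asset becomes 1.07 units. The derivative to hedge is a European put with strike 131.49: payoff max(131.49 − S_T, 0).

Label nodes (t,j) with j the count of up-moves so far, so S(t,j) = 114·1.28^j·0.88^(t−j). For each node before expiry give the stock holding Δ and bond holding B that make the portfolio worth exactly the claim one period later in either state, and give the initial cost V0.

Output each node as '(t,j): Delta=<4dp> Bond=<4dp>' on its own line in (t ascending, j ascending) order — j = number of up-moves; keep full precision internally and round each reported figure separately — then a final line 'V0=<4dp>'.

Risk-neutral probability p* = (R−d)/(u−d) = (1.07−0.88)/(1.28−0.88) = 0.4750.
Terminal values V(1,·): V(1,0)=31.1700, V(1,1)=0.0000
(0,0): S=114.0000. Δ = (V_up−V_dn)/(S_up−S_dn) = (0.0000−31.1700)/(145.9200−100.3200) = -0.6836. V = [p*·0.0000 + (1−p*)·31.1700]/1.07 = 15.2937. B = V − Δ·S = 93.2187.
Root portfolio cost Δ·114+B reproduces V0=15.2937.

(0,0): Delta=-0.6836 Bond=93.2187
V0=15.2937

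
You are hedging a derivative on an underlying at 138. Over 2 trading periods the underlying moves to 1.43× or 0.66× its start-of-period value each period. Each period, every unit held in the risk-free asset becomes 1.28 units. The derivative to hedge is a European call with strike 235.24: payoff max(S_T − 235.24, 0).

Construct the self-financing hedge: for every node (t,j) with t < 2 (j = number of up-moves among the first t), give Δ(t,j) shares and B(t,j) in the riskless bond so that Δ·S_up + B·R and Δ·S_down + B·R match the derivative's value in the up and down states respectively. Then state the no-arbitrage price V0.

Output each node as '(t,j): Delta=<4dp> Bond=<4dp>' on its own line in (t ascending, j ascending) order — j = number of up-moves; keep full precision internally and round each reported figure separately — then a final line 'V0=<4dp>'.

The replicating-portfolio and risk-neutral prices coincide; use p* = (1.28−0.66)/(1.43−0.66) = 0.8052 for the latter.
At expiry t=2: V(2,0)=0.0000, V(2,1)=0.0000, V(2,2)=46.9562
  t=1,j=0: stock 91.0800 → up 130.2444 (V=0.0000), down 60.1128 (V=0.0000). Price 0.0000; hedge Δ=0.0000, bond B=0.0000.
  t=1,j=1: stock 197.3400 → up 282.1962 (V=46.9562), down 130.2444 (V=0.0000). Price 29.5382; hedge Δ=0.3090, bond B=-31.4439.
  t=0,j=0: stock 138.0000 → up 197.3400 (V=29.5382), down 91.0800 (V=0.0000). Price 18.5813; hedge Δ=0.2780, bond B=-19.7800.
Each (Δ,B) replicates both successor values, so the strategy is self-financing and V0 is arbitrage-free.

(0,0): Delta=0.2780 Bond=-19.7800
(1,0): Delta=0.0000 Bond=0.0000
(1,1): Delta=0.3090 Bond=-31.4439
V0=18.5813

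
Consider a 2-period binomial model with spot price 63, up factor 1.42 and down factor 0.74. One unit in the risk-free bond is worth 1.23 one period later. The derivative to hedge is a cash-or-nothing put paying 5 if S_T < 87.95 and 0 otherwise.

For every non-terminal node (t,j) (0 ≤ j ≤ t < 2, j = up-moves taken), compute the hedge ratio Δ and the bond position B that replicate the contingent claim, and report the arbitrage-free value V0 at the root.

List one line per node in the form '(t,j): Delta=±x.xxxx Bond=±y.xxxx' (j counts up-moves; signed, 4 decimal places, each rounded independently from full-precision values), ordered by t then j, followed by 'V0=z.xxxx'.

Since d<R<u, set p* = (R−d)/(u−d) = 0.7206; price each node as the discounted p*-expectation of its children.
Payoff layer (t=2): V(2,0)=5.0000, V(2,1)=5.0000, V(2,2)=0.0000
Node (1,0) S=46.6200: V=(p*·5.0000+(1−p*)·5.0000)/1.23=4.0650; Δ=(5.0000−5.0000)/(66.2004−34.4988)=0.0000; B=V−Δ·S=4.0650
Node (1,1) S=89.4600: V=(p*·0.0000+(1−p*)·5.0000)/1.23=1.1358; Δ=(0.0000−5.0000)/(127.0332−66.2004)=-0.0822; B=V−Δ·S=8.4888
Node (0,0) S=63.0000: V=(p*·1.1358+(1−p*)·4.0650)/1.23=1.5888; Δ=(1.1358−4.0650)/(89.4600−46.6200)=-0.0684; B=V−Δ·S=5.8965
The time-0 hedge costs 1.5888, which is the no-arbitrage price.

(0,0): Delta=-0.0684 Bond=5.8965
(1,0): Delta=0.0000 Bond=4.0650
(1,1): Delta=-0.0822 Bond=8.4888
V0=1.5888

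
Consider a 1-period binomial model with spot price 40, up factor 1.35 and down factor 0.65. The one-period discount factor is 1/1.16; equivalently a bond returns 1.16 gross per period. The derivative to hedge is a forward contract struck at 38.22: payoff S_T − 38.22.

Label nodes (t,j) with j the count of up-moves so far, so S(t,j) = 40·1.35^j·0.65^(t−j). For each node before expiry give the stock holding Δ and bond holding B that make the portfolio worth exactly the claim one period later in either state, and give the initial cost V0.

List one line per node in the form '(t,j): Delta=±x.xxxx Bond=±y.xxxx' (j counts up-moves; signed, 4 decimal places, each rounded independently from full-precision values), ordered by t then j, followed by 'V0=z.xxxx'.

(0,0): Delta=1.0000 Bond=-32.9483
V0=7.0517

Risk-neutral probability p* = (R−d)/(u−d) = (1.16−0.65)/(1.35−0.65) = 0.7286.
At expiry t=1: V(1,0)=-12.2200, V(1,1)=15.7800
Node (0,0) S=40.0000: V=(p*·15.7800+(1−p*)·-12.2200)/1.16=7.0517; Δ=(15.7800−-12.2200)/(54.0000−26.0000)=1.0000; B=V−Δ·S=-32.9483
Check: Δ(0,0)·S0 + B(0,0) = 7.0517 = V0.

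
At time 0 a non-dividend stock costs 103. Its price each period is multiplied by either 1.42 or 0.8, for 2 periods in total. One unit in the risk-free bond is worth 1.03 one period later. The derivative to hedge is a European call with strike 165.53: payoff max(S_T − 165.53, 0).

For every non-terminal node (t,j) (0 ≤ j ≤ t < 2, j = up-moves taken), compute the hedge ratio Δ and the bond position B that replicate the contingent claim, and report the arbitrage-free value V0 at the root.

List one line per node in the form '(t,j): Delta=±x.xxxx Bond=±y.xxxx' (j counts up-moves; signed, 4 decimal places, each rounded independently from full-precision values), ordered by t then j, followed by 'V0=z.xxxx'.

The replicating-portfolio and risk-neutral prices coincide; use p* = (1.03−0.8)/(1.42−0.8) = 0.3710 for the latter.
Terminal payoffs: V(2,0)=0.0000, V(2,1)=0.0000, V(2,2)=42.1592
(1,0): S=82.4000. Δ = (V_up−V_dn)/(S_up−S_dn) = (0.0000−0.0000)/(117.0080−65.9200) = 0.0000. V = [p*·0.0000 + (1−p*)·0.0000]/1.03 = 0.0000. B = V − Δ·S = 0.0000.
(1,1): S=146.2600. Δ = (V_up−V_dn)/(S_up−S_dn) = (42.1592−0.0000)/(207.6892−117.0080) = 0.4649. V = [p*·42.1592 + (1−p*)·0.0000]/1.03 = 15.1842. B = V − Δ·S = -52.8145.
(0,0): S=103.0000. Δ = (V_up−V_dn)/(S_up−S_dn) = (15.1842−0.0000)/(146.2600−82.4000) = 0.2378. V = [p*·15.1842 + (1−p*)·0.0000]/1.03 = 5.4688. B = V − Δ·S = -19.0218.
Each (Δ,B) replicates both successor values, so the strategy is self-financing and V0 is arbitrage-free.

(0,0): Delta=0.2378 Bond=-19.0218
(1,0): Delta=0.0000 Bond=0.0000
(1,1): Delta=0.4649 Bond=-52.8145
V0=5.4688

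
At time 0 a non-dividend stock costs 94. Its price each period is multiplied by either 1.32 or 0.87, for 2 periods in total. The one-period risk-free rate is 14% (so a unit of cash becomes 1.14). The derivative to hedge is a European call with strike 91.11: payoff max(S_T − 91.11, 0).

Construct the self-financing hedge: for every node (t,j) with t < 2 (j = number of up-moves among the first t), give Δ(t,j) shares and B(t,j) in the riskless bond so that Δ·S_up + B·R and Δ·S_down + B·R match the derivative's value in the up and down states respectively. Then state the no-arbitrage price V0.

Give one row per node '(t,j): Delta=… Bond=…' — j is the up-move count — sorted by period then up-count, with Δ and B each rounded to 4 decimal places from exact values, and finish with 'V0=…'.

No-arbitrage ⇒ martingale measure with p* = (R−d)/(u−d) = 0.6000.
At expiry t=2: V(2,0)=0.0000, V(2,1)=16.8396, V(2,2)=72.6756
Node (1,0) S=81.7800: V=(p*·16.8396+(1−p*)·0.0000)/1.14=8.8629; Δ=(16.8396−0.0000)/(107.9496−71.1486)=0.4576; B=V−Δ·S=-28.5584
Node (1,1) S=124.0800: V=(p*·72.6756+(1−p*)·16.8396)/1.14=44.1589; Δ=(72.6756−16.8396)/(163.7856−107.9496)=1.0000; B=V−Δ·S=-79.9211
Node (0,0) S=94.0000: V=(p*·44.1589+(1−p*)·8.8629)/1.14=26.3514; Δ=(44.1589−8.8629)/(124.0800−81.7800)=0.8344; B=V−Δ·S=-52.0842
Check: Δ(0,0)·S0 + B(0,0) = 26.3514 = V0.

(0,0): Delta=0.8344 Bond=-52.0842
(1,0): Delta=0.4576 Bond=-28.5584
(1,1): Delta=1.0000 Bond=-79.9211
V0=26.3514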